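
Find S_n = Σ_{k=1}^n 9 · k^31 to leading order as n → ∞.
S_n ~ 9 · n^32 / 32

By integral comparison (Euler-Maclaurin), Σ_{k=1}^n 9 · k^31 = 9 · ∫_0^n x^31 dx + O(n^31) = 9 · n^32/32 + O(n^31). (Equivalently, Faulhaber's formula gives the same leading term.)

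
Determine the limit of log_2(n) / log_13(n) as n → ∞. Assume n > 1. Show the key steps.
lim = ln(13) / ln(2) = log_2(13)

Change of base: log_2(n) = ln n / ln 2 and log_13(n) = ln n / ln 13. The ratio is (ln n / ln 2) · (ln 13 / ln n) = ln 13 / ln 2, a constant independent of n. So the limit is ln 13 / ln 2 = log_2(13).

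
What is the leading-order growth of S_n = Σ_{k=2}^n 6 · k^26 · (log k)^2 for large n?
S_n ~ 2 · n^27 · (log n)^2 / 9

By integral comparison, S_n = ∫_1^n 6 · x^26 · (log x)^2 dx + O(n^26 · (log n)^2). For the integral, the leading term of ∫_1^n x^26 (log x)^2 dx is n^27/27 · (log n)^2 (by repeated integration by parts; each step lowers the log-exponent and produces a relatively O(1/log n) correction). Hence S_n ~ 2 · n^27 · (log n)^2 / 9.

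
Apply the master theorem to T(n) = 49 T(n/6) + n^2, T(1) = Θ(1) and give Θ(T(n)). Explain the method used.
T(n) = Θ(n^(log_6 49))

Master theorem: compare f(n) = n^2 to n^(log_6 49) where log_6 49 ≈ 2.172. Since 2 < log_6 49, we have f(n) = O(n^(log_6 49 − ε)) for some ε > 0 — Case 1. Hence T(n) = Θ(n^(log_6 49)).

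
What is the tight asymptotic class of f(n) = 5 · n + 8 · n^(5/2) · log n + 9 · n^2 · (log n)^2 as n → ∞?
f(n) ∈ Θ(n^(5/2) · log n)

Compare the terms by growth order. For large n, n^a · (log n)^b dominates n^a' · (log n)^b' iff a > a', or (a = a' and b > b'). Ranking the 3 terms shows the dominant one is 8 · n^(5/2) · log n. Hence f(n) ∈ Θ(n^(5/2) · log n).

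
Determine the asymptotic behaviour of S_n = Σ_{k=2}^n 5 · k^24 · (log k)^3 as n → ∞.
S_n ~ n^25 · (log n)^3 / 5

By integral comparison, S_n = ∫_1^n 5 · x^24 · (log x)^3 dx + O(n^24 · (log n)^3). For the integral, the leading term of ∫_1^n x^24 (log x)^3 dx is n^25/25 · (log n)^3 (by repeated integration by parts; each step lowers the log-exponent and produces a relatively O(1/log n) correction). Hence S_n ~ n^25 · (log n)^3 / 5.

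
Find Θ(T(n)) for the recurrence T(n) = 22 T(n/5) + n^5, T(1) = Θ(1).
T(n) = Θ(n^5)

log_5 22 ≈ 1.921. f(n) = n^5 dominates n^(log_5 22) since 5 > 1.921, and the regularity condition a·f(n/b) = 22·(n/5)^5 = (22/3125)·n^5 ≤ c·f(n) holds with c = 22/3125 ≈ 0.00704 < 1. So this is Case 3: T(n) = Θ(f(n)) = Θ(n^5).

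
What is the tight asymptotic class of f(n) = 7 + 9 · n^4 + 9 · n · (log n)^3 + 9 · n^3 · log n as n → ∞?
f(n) ∈ Θ(n^4)

Compare the terms by growth order. For large n, n^a · (log n)^b dominates n^a' · (log n)^b' iff a > a', or (a = a' and b > b'). Ranking the 4 terms shows the dominant one is 9 · n^4. Hence f(n) ∈ Θ(n^4).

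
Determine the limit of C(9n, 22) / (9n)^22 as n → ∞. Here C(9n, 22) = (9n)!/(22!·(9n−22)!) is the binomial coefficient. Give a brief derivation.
lim = 1/22! = 1/1124000727777607680000

With N = 9n → ∞: C(N, 22) / N^22 = [N(N−1)…(N−21)] / (22! · N^22) = (1/22!) · 1 · (1 − 1/(9n)) · … · (1 − 21/(9n)). Each factor → 1 as N → ∞, so the limit is 1/22! = 1/1124000727777607680000.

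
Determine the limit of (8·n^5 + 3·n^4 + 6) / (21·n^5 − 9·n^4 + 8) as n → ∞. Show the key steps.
lim = 8/21

For large n the leading n^5 terms dominate both numerator and denominator. Dividing top and bottom by n^5, every other term tends to 0, leaving 8/21.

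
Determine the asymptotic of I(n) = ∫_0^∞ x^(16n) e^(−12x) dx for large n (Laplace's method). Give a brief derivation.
I(n) ~ (sqrt(2π·16n) / 12) · (16n/(12e))^(16n)

Write the integrand as exp(16n ln x − 12x) and set f(x) = 16n ln x − 12x. Then f'(x) = 16n/x − 12 = 0 at x* = 16n/12, and f''(x*) = −16n/x*^2 = −12^2/(16n). Laplace's method (interior maximum) gives
  I(n) ~ e^(f(x*)) · sqrt(2π / |f''(x*)|)
        = exp(16n ln(16n/12) − 16n) · sqrt(2π · 16n / 12^2)
        = (16n/12)^(16n) e^(−16n) · sqrt(2π·16n) / 12
        = (sqrt(2π·16n) / 12) · (16n/(12e))^(16n).
This matches Γ(16n+1)/12^(16n+1) with Stirling applied to Γ.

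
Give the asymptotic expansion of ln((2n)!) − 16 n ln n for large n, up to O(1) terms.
ln((2n)!) − 16 n ln n = −14 n ln n + 2(ln 2 − 1) n + (1/2) ln(2π·2n) + O(1/n)

Stirling: ln((2n)!) = 2n ln(2n) − 2n + (1/2) ln(2π·2n) + O(1/n).
Expand 2n ln(2n) = 2n (ln n + ln 2) = 2n ln n + 2n ln 2.
Subtract 16n ln n: leading term is (2 − 16) n ln n = −14 n ln n. The next term is 2n ln 2 − 2n = 2(ln 2 − 1) n. Then the (1/2) ln(2π·2n) correction.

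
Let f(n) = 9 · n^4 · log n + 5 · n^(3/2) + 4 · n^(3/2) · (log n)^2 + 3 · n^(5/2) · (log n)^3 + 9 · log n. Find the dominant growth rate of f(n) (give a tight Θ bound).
f(n) ∈ Θ(n^4 · log n)

Compare the terms by growth order. For large n, n^a · (log n)^b dominates n^a' · (log n)^b' iff a > a', or (a = a' and b > b'). Ranking the 5 terms shows the dominant one is 9 · n^4 · log n. Hence f(n) ∈ Θ(n^4 · log n).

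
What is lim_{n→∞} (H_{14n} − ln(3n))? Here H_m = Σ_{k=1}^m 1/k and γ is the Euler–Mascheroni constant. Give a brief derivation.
lim = ln(14/3) + γ

By Euler-Maclaurin, H_m = ln m + γ + O(1/m). So
  H_{14n} − ln(3n) = ln(14n) + γ − ln(3n) + O(1/n)
                       = ln(14/3) + γ + O(1/n).
Hence the limit is ln(14/3) + γ.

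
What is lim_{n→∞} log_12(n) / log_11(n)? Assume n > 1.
lim = ln(11) / ln(12) = log_12(11)

Change of base: log_12(n) = ln n / ln 12 and log_11(n) = ln n / ln 11. The ratio is (ln n / ln 12) · (ln 11 / ln n) = ln 11 / ln 12, a constant independent of n. So the limit is ln 11 / ln 12 = log_12(11).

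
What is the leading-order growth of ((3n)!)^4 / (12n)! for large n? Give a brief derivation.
((3n)!)^4/(12n)! ~ ((2π·3n)^(3/2) / 2) · 4^(−4·3n)  →  0

Write N = 3n. Stirling: N! ~ sqrt(2π N)(N/e)^N and (4N)! ~ sqrt(2π·4N)·(4N/e)^(4N).
  (N!)^4/(4N)! ~ (2π N)^(4/2) (N/e)^(4N) / [sqrt(2π·4N) (4N/e)^(4N)]
     = (2π N)^(4/2) / sqrt(2π·4N) · (N/(4N))^(4N)
     = (2π N)^((4−1)/2) / 2 · 4^(−4N).
Since 4^4 > 1, the factor 4^(−4N) decays exponentially, so the ratio → 0. Substituting N = 3n gives the stated form.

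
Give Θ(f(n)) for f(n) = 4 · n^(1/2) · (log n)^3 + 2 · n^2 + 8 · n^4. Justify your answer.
f(n) ∈ Θ(n^4)

Compare the terms by growth order. For large n, n^a · (log n)^b dominates n^a' · (log n)^b' iff a > a', or (a = a' and b > b'). Ranking the 3 terms shows the dominant one is 8 · n^4. Hence f(n) ∈ Θ(n^4).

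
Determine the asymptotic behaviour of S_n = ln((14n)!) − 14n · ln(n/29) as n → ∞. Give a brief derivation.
S_n ~ 14n · (ln 406 − 1) + O(ln n)

Stirling: ln((14n)!) = 14n ln(14n) − 14n + O(ln n).
  S_n = 14n ln(14n) − 14n − 14n ln(n/29) + O(ln n)
      = 14n ln(14n) − 14n ln n + 14n ln 29 − 14n + O(ln n)
      = 14n ln 14 + 14n ln 29 − 14n + O(ln n)
      = 14n (ln 406 − 1) + O(ln n).
Numerically ln(406) − 1 ≈ 5.0064.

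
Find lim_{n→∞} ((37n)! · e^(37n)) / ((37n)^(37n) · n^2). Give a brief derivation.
lim = 0

Stirling: (37n)! ~ sqrt(2π·37n) · (37n/e)^(37n). Hence
  (37n)! · e^(37n) / (37n)^(37n) ~ sqrt(2π·37n).
Dividing by n^2: sqrt(2π·37n) / n^2 = sqrt(2π·37) · n^((1−4)/2), so the expression behaves like sqrt(2π·37) · n^((1−4)/2) → 0.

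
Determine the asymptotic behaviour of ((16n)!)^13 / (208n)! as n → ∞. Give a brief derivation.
((16n)!)^13/(208n)! ~ ((2π·16n)^(12/2) / sqrt(13)) · 13^(−13·16n)  →  0

Write N = 16n. Stirling: N! ~ sqrt(2π N)(N/e)^N and (13N)! ~ sqrt(2π·13N)·(13N/e)^(13N).
  (N!)^13/(13N)! ~ (2π N)^(13/2) (N/e)^(13N) / [sqrt(2π·13N) (13N/e)^(13N)]
     = (2π N)^(13/2) / sqrt(2π·13N) · (N/(13N))^(13N)
     = (2π N)^((13−1)/2) / sqrt(13) · 13^(−13N).
Since 13^13 > 1, the factor 13^(−13N) decays exponentially, so the ratio → 0. Substituting N = 16n gives the stated form.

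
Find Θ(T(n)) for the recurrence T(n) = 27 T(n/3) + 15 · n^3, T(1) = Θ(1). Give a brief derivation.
T(n) = Θ(n^3 log n)

log_3 27 = 3, and f(n) = 15 · n^3 = Θ(n^(log_3 27)). This is Case 2 of the master theorem: T(n) = Θ(f(n) · log n) = Θ(n^3 log n).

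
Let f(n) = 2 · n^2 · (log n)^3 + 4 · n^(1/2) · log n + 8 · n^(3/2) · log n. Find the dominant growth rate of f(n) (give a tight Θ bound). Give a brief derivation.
f(n) ∈ Θ(n^2 · (log n)^3)

Compare the terms by growth order. For large n, n^a · (log n)^b dominates n^a' · (log n)^b' iff a > a', or (a = a' and b > b'). Ranking the 3 terms shows the dominant one is 2 · n^2 · (log n)^3. Hence f(n) ∈ Θ(n^2 · (log n)^3).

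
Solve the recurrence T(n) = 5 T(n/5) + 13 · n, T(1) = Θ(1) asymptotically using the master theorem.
T(n) = Θ(n log n)

log_5 5 = 1, and f(n) = 13 · n = Θ(n^(log_5 5)). This is Case 2 of the master theorem: T(n) = Θ(f(n) · log n) = Θ(n log n).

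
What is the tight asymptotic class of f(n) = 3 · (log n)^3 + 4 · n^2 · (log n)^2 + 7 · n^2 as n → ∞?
f(n) ∈ Θ(n^2 · (log n)^2)

Compare the terms by growth order. For large n, n^a · (log n)^b dominates n^a' · (log n)^b' iff a > a', or (a = a' and b > b'). Ranking the 3 terms shows the dominant one is 4 · n^2 · (log n)^2. Hence f(n) ∈ Θ(n^2 · (log n)^2).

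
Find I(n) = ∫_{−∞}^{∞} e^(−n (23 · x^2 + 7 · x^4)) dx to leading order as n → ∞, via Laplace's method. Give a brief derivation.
I(n) ~ sqrt(π/(23n))

φ(x) = 23 · x^2 + 7 · x^4 has its unique global minimum at x* = 0 (since φ'(x) = 46x + 28x^3 = 0 only at x = 0 for real x with both coefficients positive, and φ → ∞ as |x| → ∞). At x* = 0, φ(0) = 0 and φ''(0) = 46. Laplace's method then gives
  I(n) ~ sqrt(2π / (n · φ''(0))) · e^(−n φ(0)) = sqrt(2π / (46n)) = sqrt(π/(23n)).
The 7 · x^4 term contributes only at subleading order (an O(1/n) relative correction).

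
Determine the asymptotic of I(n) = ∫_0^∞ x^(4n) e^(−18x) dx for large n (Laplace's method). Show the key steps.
I(n) ~ (sqrt(2π·4n) / 18) · (4n/(18e))^(4n)

Write the integrand as exp(4n ln x − 18x) and set f(x) = 4n ln x − 18x. Then f'(x) = 4n/x − 18 = 0 at x* = 4n/18, and f''(x*) = −4n/x*^2 = −18^2/(4n). Laplace's method (interior maximum) gives
  I(n) ~ e^(f(x*)) · sqrt(2π / |f''(x*)|)
        = exp(4n ln(4n/18) − 4n) · sqrt(2π · 4n / 18^2)
        = (4n/18)^(4n) e^(−4n) · sqrt(2π·4n) / 18
        = (sqrt(2π·4n) / 18) · (4n/(18e))^(4n).
This matches Γ(4n+1)/18^(4n+1) with Stirling applied to Γ.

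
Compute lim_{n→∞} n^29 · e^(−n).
lim = 0

Exponentials with base > 1 dominate every fixed polynomial: for any fixed c, n^c / e^n → 0 as n → ∞ (e.g. by the ratio test, or since e^n grows faster than any power of n). Hence n^29 · e^(−n) = n^29 / e^n → 0.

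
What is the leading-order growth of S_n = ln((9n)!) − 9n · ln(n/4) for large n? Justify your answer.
S_n ~ 9n · (ln 36 − 1) + O(ln n)

Stirling: ln((9n)!) = 9n ln(9n) − 9n + O(ln n).
  S_n = 9n ln(9n) − 9n − 9n ln(n/4) + O(ln n)
      = 9n ln(9n) − 9n ln n + 9n ln 4 − 9n + O(ln n)
      = 9n ln 9 + 9n ln 4 − 9n + O(ln n)
      = 9n (ln 36 − 1) + O(ln n).
Numerically ln(36) − 1 ≈ 2.5835.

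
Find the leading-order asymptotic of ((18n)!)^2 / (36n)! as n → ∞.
((18n)!)^2/(36n)! ~ ((2π·18n)^(1/2) / sqrt(2)) · 2^(−2·18n)  →  0

Write N = 18n. Stirling: N! ~ sqrt(2π N)(N/e)^N and (2N)! ~ sqrt(2π·2N)·(2N/e)^(2N).
  (N!)^2/(2N)! ~ (2π N)^(2/2) (N/e)^(2N) / [sqrt(2π·2N) (2N/e)^(2N)]
     = (2π N)^(2/2) / sqrt(2π·2N) · (N/(2N))^(2N)
     = (2π N)^((2−1)/2) / sqrt(2) · 2^(−2N).
Since 2^2 > 1, the factor 2^(−2N) decays exponentially, so the ratio → 0. Substituting N = 18n gives the stated form.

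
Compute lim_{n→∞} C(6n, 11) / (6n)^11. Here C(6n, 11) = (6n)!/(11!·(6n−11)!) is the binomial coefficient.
lim = 1/11! = 1/39916800

With N = 6n → ∞: C(N, 11) / N^11 = [N(N−1)…(N−10)] / (11! · N^11) = (1/11!) · 1 · (1 − 1/(6n)) · … · (1 − 10/(6n)). Each factor → 1 as N → ∞, so the limit is 1/11! = 1/39916800.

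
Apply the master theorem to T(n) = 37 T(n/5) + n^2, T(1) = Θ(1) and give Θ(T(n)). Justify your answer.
T(n) = Θ(n^(log_5 37))

Master theorem: compare f(n) = n^2 to n^(log_5 37) where log_5 37 ≈ 2.244. Since 2 < log_5 37, we have f(n) = O(n^(log_5 37 − ε)) for some ε > 0 — Case 1. Hence T(n) = Θ(n^(log_5 37)).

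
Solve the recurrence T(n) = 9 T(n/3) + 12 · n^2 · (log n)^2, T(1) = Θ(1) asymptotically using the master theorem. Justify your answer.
T(n) = Θ(n^2 · (log n)^3)

Here log_3 9 = 2 and f(n) = 12 · n^2 · (log n)^2 = Θ(n^(log_3 9) · (log n)^2). This is the extended Case 2 of the master theorem (f matches the critical exponent up to log factors), giving T(n) = Θ(n^(log_3 9) · (log n)^(2+1)) = Θ(n^2 · (log n)^3).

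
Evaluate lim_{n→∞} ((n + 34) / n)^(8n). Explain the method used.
lim = e^272

Rewrite as (1 + 34/n)^(8n). By the standard limit (1 + x/n)^n → e^x, we have (1 + 34/n)^n → e^34, and raising to the 8th power gives e^272.
More precisely, ln[(1 + 34/n)^(8n)] = 8n · ln(1 + 34/n) = 8n · (34/n + O(1/n^2)) = 272 + O(1/n) → 272.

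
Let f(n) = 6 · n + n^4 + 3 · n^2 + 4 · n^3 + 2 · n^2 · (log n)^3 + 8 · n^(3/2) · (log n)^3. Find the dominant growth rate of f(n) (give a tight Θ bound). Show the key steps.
f(n) ∈ Θ(n^4)

Compare the terms by growth order. For large n, n^a · (log n)^b dominates n^a' · (log n)^b' iff a > a', or (a = a' and b > b'). Ranking the 6 terms shows the dominant one is n^4. Hence f(n) ∈ Θ(n^4).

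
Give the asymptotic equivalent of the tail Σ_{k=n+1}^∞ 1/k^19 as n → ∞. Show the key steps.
Σ_{k>n} 1/k^19 ~ 1/(18 · n^18)

Compare to the integral: ∫_{n}^∞ x^(−19) dx = [−x^(−18)/18]_{n}^∞ = 1/((19−1)·n^18). Euler-Maclaurin then gives
  Σ_{k>n} 1/k^19 = ∫_{n}^∞ dx/x^19 − 1/(2·n^19) + O(1/n^20).
(Equivalently this is ζ(19) − Σ_{k≤n} 1/k^19.)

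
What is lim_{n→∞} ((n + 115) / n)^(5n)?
lim = e^575

Rewrite as (1 + 115/n)^(5n). By the standard limit (1 + x/n)^n → e^x, we have (1 + 115/n)^n → e^115, and raising to the 5th power gives e^575.
More precisely, ln[(1 + 115/n)^(5n)] = 5n · ln(1 + 115/n) = 5n · (115/n + O(1/n^2)) = 575 + O(1/n) → 575.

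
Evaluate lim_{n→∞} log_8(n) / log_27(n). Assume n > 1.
lim = ln(27) / ln(8) = log_8(27)

Change of base: log_8(n) = ln n / ln 8 and log_27(n) = ln n / ln 27. The ratio is (ln n / ln 8) · (ln 27 / ln n) = ln 27 / ln 8, a constant independent of n. So the limit is ln 27 / ln 8 = log_8(27).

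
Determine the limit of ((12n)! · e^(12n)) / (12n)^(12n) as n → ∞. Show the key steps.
lim = ∞

Stirling: (12n)! ~ sqrt(2π·12n) · (12n/e)^(12n). Hence
  (12n)! · e^(12n) / (12n)^(12n) ~ sqrt(2π·12n) = sqrt(2π·12) · sqrt(n) → ∞.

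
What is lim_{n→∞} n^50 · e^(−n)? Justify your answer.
lim = 0

Exponentials with base > 1 dominate every fixed polynomial: for any fixed c, n^c / e^n → 0 as n → ∞ (e.g. by the ratio test, or since e^n grows faster than any power of n). Hence n^50 · e^(−n) = n^50 / e^n → 0.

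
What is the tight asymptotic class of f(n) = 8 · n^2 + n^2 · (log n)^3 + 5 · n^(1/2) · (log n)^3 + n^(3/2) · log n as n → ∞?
f(n) ∈ Θ(n^2 · (log n)^3)

Compare the terms by growth order. For large n, n^a · (log n)^b dominates n^a' · (log n)^b' iff a > a', or (a = a' and b > b'). Ranking the 4 terms shows the dominant one is n^2 · (log n)^3. Hence f(n) ∈ Θ(n^2 · (log n)^3).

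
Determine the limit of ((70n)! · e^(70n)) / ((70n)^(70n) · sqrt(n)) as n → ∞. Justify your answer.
lim = sqrt(2π·70)

Stirling: (70n)! ~ sqrt(2π·70n) · (70n/e)^(70n). Hence
  (70n)! · e^(70n) / (70n)^(70n) ~ sqrt(2π·70n).
Dividing by sqrt(n): sqrt(2π·70n) / sqrt(n) = sqrt(2π·70) · n^((1−1)/2), so the limit is sqrt(2π·70).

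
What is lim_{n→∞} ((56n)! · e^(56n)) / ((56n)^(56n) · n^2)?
lim = 0

Stirling: (56n)! ~ sqrt(2π·56n) · (56n/e)^(56n). Hence
  (56n)! · e^(56n) / (56n)^(56n) ~ sqrt(2π·56n).
Dividing by n^2: sqrt(2π·56n) / n^2 = sqrt(2π·56) · n^((1−4)/2), so the expression behaves like sqrt(2π·56) · n^((1−4)/2) → 0.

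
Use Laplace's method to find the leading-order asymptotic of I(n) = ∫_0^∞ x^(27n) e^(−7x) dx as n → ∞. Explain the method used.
I(n) ~ (sqrt(2π·27n) / 7) · (27n/(7e))^(27n)

Write the integrand as exp(27n ln x − 7x) and set f(x) = 27n ln x − 7x. Then f'(x) = 27n/x − 7 = 0 at x* = 27n/7, and f''(x*) = −27n/x*^2 = −7^2/(27n). Laplace's method (interior maximum) gives
  I(n) ~ e^(f(x*)) · sqrt(2π / |f''(x*)|)
        = exp(27n ln(27n/7) − 27n) · sqrt(2π · 27n / 7^2)
        = (27n/7)^(27n) e^(−27n) · sqrt(2π·27n) / 7
        = (sqrt(2π·27n) / 7) · (27n/(7e))^(27n).
This matches Γ(27n+1)/7^(27n+1) with Stirling applied to Γ.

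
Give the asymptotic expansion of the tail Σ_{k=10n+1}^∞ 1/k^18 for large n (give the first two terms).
Σ_{k>10n} 1/k^18 = 1/(17 · (10n)^17) − 1/(2 · (10n)^18) + O(1/(10n)^19)

Compare to the integral: ∫_{10n}^∞ x^(−18) dx = [−x^(−17)/17]_{10n}^∞ = 1/((18−1)·(10n)^17). The Euler-Maclaurin correction adds −f(10n)/2 = −1/(2·(10n)^18). Euler-Maclaurin then gives
  Σ_{k>10n} 1/k^18 = ∫_{10n}^∞ dx/x^18 − 1/(2·(10n)^18) + O(1/(10n)^19).
(Equivalently this is ζ(18) − Σ_{k≤10n} 1/k^18.)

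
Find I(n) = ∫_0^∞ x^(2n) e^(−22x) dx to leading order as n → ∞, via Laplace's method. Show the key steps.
I(n) ~ (sqrt(2π·2n) / 22) · (2n/(22e))^(2n)

Write the integrand as exp(2n ln x − 22x) and set f(x) = 2n ln x − 22x. Then f'(x) = 2n/x − 22 = 0 at x* = 2n/22, and f''(x*) = −2n/x*^2 = −22^2/(2n). Laplace's method (interior maximum) gives
  I(n) ~ e^(f(x*)) · sqrt(2π / |f''(x*)|)
        = exp(2n ln(2n/22) − 2n) · sqrt(2π · 2n / 22^2)
        = (2n/22)^(2n) e^(−2n) · sqrt(2π·2n) / 22
        = (sqrt(2π·2n) / 22) · (2n/(22e))^(2n).
This matches Γ(2n+1)/22^(2n+1) with Stirling applied to Γ.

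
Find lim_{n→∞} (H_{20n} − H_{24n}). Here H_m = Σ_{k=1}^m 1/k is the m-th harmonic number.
lim = ln(20/24) = ln(5/6)

Euler-Maclaurin gives H_m = ln m + γ + 1/(2m) + O(1/m^2). The γ and O(1/m) terms cancel in the difference:
  H_{20n} − H_{24n} = ln(20n) − ln(24n) + O(1/n) = ln(20/24) + O(1/n).
Hence the limit is ln(20/24) = ln(5/6).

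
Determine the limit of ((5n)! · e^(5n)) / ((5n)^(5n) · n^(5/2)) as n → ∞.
lim = 0

Stirling: (5n)! ~ sqrt(2π·5n) · (5n/e)^(5n). Hence
  (5n)! · e^(5n) / (5n)^(5n) ~ sqrt(2π·5n).
Dividing by n^(5/2): sqrt(2π·5n) / n^(5/2) = sqrt(2π·5) · n^((1−5)/2), so the expression behaves like sqrt(2π·5) · n^((1−5)/2) → 0.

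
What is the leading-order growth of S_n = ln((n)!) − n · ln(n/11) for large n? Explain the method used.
S_n ~ n · (ln 11 − 1) + O(ln n)

Stirling: ln((n)!) = n ln(n) − n + O(ln n).
  S_n = n ln(n) − n − n ln(n/11) + O(ln n)
      = n ln(n) − n ln n + n ln 11 − n + O(ln n)
      = n ln 11 − n + O(ln n)
      = n (ln 11 − 1) + O(ln n).
Numerically ln(11) − 1 ≈ 1.3979.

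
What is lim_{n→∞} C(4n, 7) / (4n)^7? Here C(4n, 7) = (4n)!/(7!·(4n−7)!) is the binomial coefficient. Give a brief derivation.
lim = 1/7! = 1/5040

With N = 4n → ∞: C(N, 7) / N^7 = [N(N−1)…(N−6)] / (7! · N^7) = (1/7!) · 1 · (1 − 1/(4n)) · … · (1 − 6/(4n)). Each factor → 1 as N → ∞, so the limit is 1/7! = 1/5040.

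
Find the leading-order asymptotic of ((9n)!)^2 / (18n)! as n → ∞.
((9n)!)^2/(18n)! ~ ((2π·9n)^(1/2) / sqrt(2)) · 2^(−2·9n)  →  0

Write N = 9n. Stirling: N! ~ sqrt(2π N)(N/e)^N and (2N)! ~ sqrt(2π·2N)·(2N/e)^(2N).
  (N!)^2/(2N)! ~ (2π N)^(2/2) (N/e)^(2N) / [sqrt(2π·2N) (2N/e)^(2N)]
     = (2π N)^(2/2) / sqrt(2π·2N) · (N/(2N))^(2N)
     = (2π N)^((2−1)/2) / sqrt(2) · 2^(−2N).
Since 2^2 > 1, the factor 2^(−2N) decays exponentially, so the ratio → 0. Substituting N = 9n gives the stated form.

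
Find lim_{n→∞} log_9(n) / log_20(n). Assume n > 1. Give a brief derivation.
lim = ln(20) / ln(9) = log_9(20)

Change of base: log_9(n) = ln n / ln 9 and log_20(n) = ln n / ln 20. The ratio is (ln n / ln 9) · (ln 20 / ln n) = ln 20 / ln 9, a constant independent of n. So the limit is ln 20 / ln 9 = log_9(20).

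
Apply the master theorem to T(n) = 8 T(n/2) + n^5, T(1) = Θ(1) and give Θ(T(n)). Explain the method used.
T(n) = Θ(n^5)

log_2 8 ≈ 3.000. f(n) = n^5 dominates n^(log_2 8) since 5 > 3.000, and the regularity condition a·f(n/b) = 8·(n/2)^5 = (8/32)·n^5 ≤ c·f(n) holds with c = 8/32 ≈ 0.25 < 1. So this is Case 3: T(n) = Θ(f(n)) = Θ(n^5).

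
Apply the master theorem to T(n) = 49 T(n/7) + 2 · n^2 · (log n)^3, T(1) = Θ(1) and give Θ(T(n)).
T(n) = Θ(n^2 · (log n)^4)

Here log_7 49 = 2 and f(n) = 2 · n^2 · (log n)^3 = Θ(n^(log_7 49) · (log n)^3). This is the extended Case 2 of the master theorem (f matches the critical exponent up to log factors), giving T(n) = Θ(n^(log_7 49) · (log n)^(3+1)) = Θ(n^2 · (log n)^4).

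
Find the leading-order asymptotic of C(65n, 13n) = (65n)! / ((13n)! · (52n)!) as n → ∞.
C(65n, 13n) ~ (3125/256)^(13n) · sqrt(5/(8π·13n))

Write N = 13n. Apply Stirling to each factorial:
  (5N)! ~ sqrt(2π·5N) · (5N/e)^(5N),
  N! ~ sqrt(2π N) · (N/e)^N,
  (4N)! ~ sqrt(2π·4N) · (4N/e)^(4N).
The exponential factors combine to (5N)^(5N) / (N^N · (4N)^(4N)) = 5^(5N)/4^(4N) = (5^5/4^4)^N = (3125/256)^N.
The square-root prefactors combine to sqrt(2π·5N) / (sqrt(2π N)·sqrt(2π·4N)) = sqrt(5 / (2π·4·N)) = sqrt(5/(8π·13n)).
Substituting N = 13n: C(65n, 13n) ~ (3125/256)^(13n) · sqrt(5/(8π·13n)).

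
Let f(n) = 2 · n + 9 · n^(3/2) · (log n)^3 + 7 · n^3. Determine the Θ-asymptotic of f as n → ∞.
f(n) ∈ Θ(n^3)

Compare the terms by growth order. For large n, n^a · (log n)^b dominates n^a' · (log n)^b' iff a > a', or (a = a' and b > b'). Ranking the 3 terms shows the dominant one is 7 · n^3. Hence f(n) ∈ Θ(n^3).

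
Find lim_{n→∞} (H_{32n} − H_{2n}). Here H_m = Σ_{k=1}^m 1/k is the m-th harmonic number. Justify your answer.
lim = ln(32/2) = ln 16

Euler-Maclaurin gives H_m = ln m + γ + 1/(2m) + O(1/m^2). The γ and O(1/m) terms cancel in the difference:
  H_{32n} − H_{2n} = ln(32n) − ln(2n) + O(1/n) = ln(32/2) + O(1/n).
Hence the limit is ln(32/2) = ln 16.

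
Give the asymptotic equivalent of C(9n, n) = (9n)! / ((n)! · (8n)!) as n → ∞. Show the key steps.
C(9n, n) ~ (387420489/16777216)^(n) · sqrt(9/(16π·n))

Write N = n. Apply Stirling to each factorial:
  (9N)! ~ sqrt(2π·9N) · (9N/e)^(9N),
  N! ~ sqrt(2π N) · (N/e)^N,
  (8N)! ~ sqrt(2π·8N) · (8N/e)^(8N).
The exponential factors combine to (9N)^(9N) / (N^N · (8N)^(8N)) = 9^(9N)/8^(8N) = (9^9/8^8)^N = (387420489/16777216)^N.
The square-root prefactors combine to sqrt(2π·9N) / (sqrt(2π N)·sqrt(2π·8N)) = sqrt(9 / (2π·8·N)) = sqrt(9/(16π·n)).
Substituting N = n: C(9n, n) ~ (387420489/16777216)^(n) · sqrt(9/(16π·n)).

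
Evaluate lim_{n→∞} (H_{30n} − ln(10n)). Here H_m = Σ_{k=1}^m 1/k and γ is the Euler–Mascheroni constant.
lim = ln 3 + γ

By Euler-Maclaurin, H_m = ln m + γ + O(1/m). So
  H_{30n} − ln(10n) = ln(30n) + γ − ln(10n) + O(1/n)
                       = ln(30/10) + γ + O(1/n).
Hence the limit is ln(30/10) + γ (= ln 3).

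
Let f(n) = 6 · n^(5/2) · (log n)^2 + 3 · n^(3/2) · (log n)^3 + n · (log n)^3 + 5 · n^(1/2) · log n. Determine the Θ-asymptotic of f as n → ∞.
f(n) ∈ Θ(n^(5/2) · (log n)^2)

Compare the terms by growth order. For large n, n^a · (log n)^b dominates n^a' · (log n)^b' iff a > a', or (a = a' and b > b'). Ranking the 4 terms shows the dominant one is 6 · n^(5/2) · (log n)^2. Hence f(n) ∈ Θ(n^(5/2) · (log n)^2).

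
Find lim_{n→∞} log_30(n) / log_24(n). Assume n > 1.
lim = ln(24) / ln(30) = log_30(24)

Change of base: log_30(n) = ln n / ln 30 and log_24(n) = ln n / ln 24. The ratio is (ln n / ln 30) · (ln 24 / ln n) = ln 24 / ln 30, a constant independent of n. So the limit is ln 24 / ln 30 = log_30(24).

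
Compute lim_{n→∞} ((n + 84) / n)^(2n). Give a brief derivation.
lim = e^168

Rewrite as (1 + 84/n)^(2n). By the standard limit (1 + x/n)^n → e^x, we have (1 + 84/n)^n → e^84, and raising to the 2nd power gives e^168.
More precisely, ln[(1 + 84/n)^(2n)] = 2n · ln(1 + 84/n) = 2n · (84/n + O(1/n^2)) = 168 + O(1/n) → 168.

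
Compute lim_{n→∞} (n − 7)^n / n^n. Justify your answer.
lim = e^(−7)

Rewrite as (1 − 7/n)^(n). By the standard limit (1 + x/n)^n → e^x, we have (1 − 7/n)^n → e^(−7), and raising to the 1st power gives e^(−7).
More precisely, ln[(1 − 7/n)^(n)] = n · ln(1 − 7/n) = n · (-7/n + O(1/n^2)) = -7 + O(1/n) → -7.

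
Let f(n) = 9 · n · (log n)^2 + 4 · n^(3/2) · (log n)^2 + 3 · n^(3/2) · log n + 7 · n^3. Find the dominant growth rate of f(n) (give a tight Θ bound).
f(n) ∈ Θ(n^3)

Compare the terms by growth order. For large n, n^a · (log n)^b dominates n^a' · (log n)^b' iff a > a', or (a = a' and b > b'). Ranking the 4 terms shows the dominant one is 7 · n^3. Hence f(n) ∈ Θ(n^3).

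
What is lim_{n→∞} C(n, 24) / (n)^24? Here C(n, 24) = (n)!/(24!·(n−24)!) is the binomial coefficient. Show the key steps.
lim = 1/24! = 1/620448401733239439360000

With N = n → ∞: C(N, 24) / N^24 = [N(N−1)…(N−23)] / (24! · N^24) = (1/24!) · 1 · (1 − 1/n) · … · (1 − 23/n). Each factor → 1 as N → ∞, so the limit is 1/24! = 1/620448401733239439360000.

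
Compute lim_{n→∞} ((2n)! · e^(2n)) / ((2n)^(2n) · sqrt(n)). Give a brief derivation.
lim = sqrt(2π·2)

Stirling: (2n)! ~ sqrt(2π·2n) · (2n/e)^(2n). Hence
  (2n)! · e^(2n) / (2n)^(2n) ~ sqrt(2π·2n).
Dividing by sqrt(n): sqrt(2π·2n) / sqrt(n) = sqrt(2π·2) · n^((1−1)/2), so the limit is sqrt(2π·2).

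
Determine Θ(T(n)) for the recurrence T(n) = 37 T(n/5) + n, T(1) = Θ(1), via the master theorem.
T(n) = Θ(n^(log_5 37))

Master theorem: compare f(n) = n to n^(log_5 37) where log_5 37 ≈ 2.244. Since 1 < log_5 37, we have f(n) = O(n^(log_5 37 − ε)) for some ε > 0 — Case 1. Hence T(n) = Θ(n^(log_5 37)).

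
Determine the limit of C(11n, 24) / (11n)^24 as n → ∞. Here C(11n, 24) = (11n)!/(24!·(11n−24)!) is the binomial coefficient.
lim = 1/24! = 1/620448401733239439360000

With N = 11n → ∞: C(N, 24) / N^24 = [N(N−1)…(N−23)] / (24! · N^24) = (1/24!) · 1 · (1 − 1/(11n)) · … · (1 − 23/(11n)). Each factor → 1 as N → ∞, so the limit is 1/24! = 1/620448401733239439360000.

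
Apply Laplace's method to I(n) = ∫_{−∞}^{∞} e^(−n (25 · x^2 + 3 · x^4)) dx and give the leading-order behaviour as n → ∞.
I(n) ~ sqrt(π/(25n))

φ(x) = 25 · x^2 + 3 · x^4 has its unique global minimum at x* = 0 (since φ'(x) = 50x + 12x^3 = 0 only at x = 0 for real x with both coefficients positive, and φ → ∞ as |x| → ∞). At x* = 0, φ(0) = 0 and φ''(0) = 50. Laplace's method then gives
  I(n) ~ sqrt(2π / (n · φ''(0))) · e^(−n φ(0)) = sqrt(2π / (50n)) = sqrt(π/(25n)).
The 3 · x^4 term contributes only at subleading order (an O(1/n) relative correction).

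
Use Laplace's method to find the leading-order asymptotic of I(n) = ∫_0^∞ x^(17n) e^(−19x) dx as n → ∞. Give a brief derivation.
I(n) ~ (sqrt(2π·17n) / 19) · (17n/(19e))^(17n)

Write the integrand as exp(17n ln x − 19x) and set f(x) = 17n ln x − 19x. Then f'(x) = 17n/x − 19 = 0 at x* = 17n/19, and f''(x*) = −17n/x*^2 = −19^2/(17n). Laplace's method (interior maximum) gives
  I(n) ~ e^(f(x*)) · sqrt(2π / |f''(x*)|)
        = exp(17n ln(17n/19) − 17n) · sqrt(2π · 17n / 19^2)
        = (17n/19)^(17n) e^(−17n) · sqrt(2π·17n) / 19
        = (sqrt(2π·17n) / 19) · (17n/(19e))^(17n).
This matches Γ(17n+1)/19^(17n+1) with Stirling applied to Γ.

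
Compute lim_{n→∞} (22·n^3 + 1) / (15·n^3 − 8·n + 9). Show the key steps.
lim = 22/15

For large n the leading n^3 terms dominate both numerator and denominator. Dividing top and bottom by n^3, every other term tends to 0, leaving 22/15.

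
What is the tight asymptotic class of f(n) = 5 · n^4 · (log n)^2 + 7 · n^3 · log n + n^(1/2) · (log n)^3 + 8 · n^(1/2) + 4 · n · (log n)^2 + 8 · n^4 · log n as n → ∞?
f(n) ∈ Θ(n^4 · (log n)^2)

Compare the terms by growth order. For large n, n^a · (log n)^b dominates n^a' · (log n)^b' iff a > a', or (a = a' and b > b'). Ranking the 6 terms shows the dominant one is 5 · n^4 · (log n)^2. Hence f(n) ∈ Θ(n^4 · (log n)^2).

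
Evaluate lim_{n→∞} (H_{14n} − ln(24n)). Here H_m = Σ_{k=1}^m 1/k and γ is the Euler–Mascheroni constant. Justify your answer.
lim = ln(7/12) + γ

By Euler-Maclaurin, H_m = ln m + γ + O(1/m). So
  H_{14n} − ln(24n) = ln(14n) + γ − ln(24n) + O(1/n)
                       = ln(14/24) + γ + O(1/n).
Hence the limit is ln(14/24) + γ (= ln(7/12)).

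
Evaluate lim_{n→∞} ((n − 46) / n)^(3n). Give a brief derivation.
lim = e^(−138)

Rewrite as (1 − 46/n)^(3n). By the standard limit (1 + x/n)^n → e^x, we have (1 − 46/n)^n → e^(−46), and raising to the 3rd power gives e^(−138).
More precisely, ln[(1 − 46/n)^(3n)] = 3n · ln(1 − 46/n) = 3n · (-46/n + O(1/n^2)) = -138 + O(1/n) → -138.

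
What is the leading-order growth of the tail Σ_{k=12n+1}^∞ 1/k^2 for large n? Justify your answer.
Σ_{k>12n} 1/k^2 ~ 1/(1 · (12n))

Compare to the integral: ∫_{12n}^∞ x^(−2) dx = [−x^(−1)/1]_{12n}^∞ = 1/((2−1)·(12n)). Euler-Maclaurin then gives
  Σ_{k>12n} 1/k^2 = ∫_{12n}^∞ dx/x^2 − 1/(2·(12n)^2) + O(1/(12n)^3).
(Equivalently this is ζ(2) − Σ_{k≤12n} 1/k^2.)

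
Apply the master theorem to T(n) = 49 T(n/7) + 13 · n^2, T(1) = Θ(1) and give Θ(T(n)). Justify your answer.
T(n) = Θ(n^2 log n)

log_7 49 = 2, and f(n) = 13 · n^2 = Θ(n^(log_7 49)). This is Case 2 of the master theorem: T(n) = Θ(f(n) · log n) = Θ(n^2 log n).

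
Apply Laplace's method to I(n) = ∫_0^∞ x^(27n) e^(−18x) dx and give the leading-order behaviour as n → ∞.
I(n) ~ (sqrt(2π·27n) / 18) · (27n/(18e))^(27n)

Write the integrand as exp(27n ln x − 18x) and set f(x) = 27n ln x − 18x. Then f'(x) = 27n/x − 18 = 0 at x* = 27n/18, and f''(x*) = −27n/x*^2 = −18^2/(27n). Laplace's method (interior maximum) gives
  I(n) ~ e^(f(x*)) · sqrt(2π / |f''(x*)|)
        = exp(27n ln(27n/18) − 27n) · sqrt(2π · 27n / 18^2)
        = (27n/18)^(27n) e^(−27n) · sqrt(2π·27n) / 18
        = (sqrt(2π·27n) / 18) · (27n/(18e))^(27n).
This matches Γ(27n+1)/18^(27n+1) with Stirling applied to Γ.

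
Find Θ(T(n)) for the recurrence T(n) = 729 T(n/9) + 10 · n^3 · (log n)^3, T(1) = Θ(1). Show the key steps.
T(n) = Θ(n^3 · (log n)^4)

Here log_9 729 = 3 and f(n) = 10 · n^3 · (log n)^3 = Θ(n^(log_9 729) · (log n)^3). This is the extended Case 2 of the master theorem (f matches the critical exponent up to log factors), giving T(n) = Θ(n^(log_9 729) · (log n)^(3+1)) = Θ(n^3 · (log n)^4).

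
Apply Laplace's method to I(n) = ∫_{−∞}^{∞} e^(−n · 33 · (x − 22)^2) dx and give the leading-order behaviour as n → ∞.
I(n) = sqrt(π/(33n))

Here φ(x) = 33 · (x − 22)^2 has its unique minimum at x* = 22 with φ(x*) = 0 and φ''(x*) = 66. Laplace's method gives
  I(n) ~ e^(−n φ(x*)) · sqrt(2π / (n · φ''(x*))) = sqrt(2π / (66n)) = sqrt(π/(33n)).
This is exact: substituting u = (x − 22)·sqrt(33n) gives I(n) = (1/sqrt(33n)) ∫_{−∞}^{∞} e^(−u^2) du = sqrt(π/(33n)).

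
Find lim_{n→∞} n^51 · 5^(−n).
lim = 0

Exponentials with base > 1 dominate every fixed polynomial: for any fixed c, n^c / 5^n → 0 as n → ∞ (e.g. by the ratio test, or by writing 5^n = e^(n ln 5) and noting e^(n ln 5) / n^c → ∞). Hence n^51 · 5^(−n) = n^51 / 5^n → 0.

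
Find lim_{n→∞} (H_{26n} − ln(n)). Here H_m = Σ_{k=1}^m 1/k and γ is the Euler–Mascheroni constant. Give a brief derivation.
lim = ln 26 + γ

By Euler-Maclaurin, H_m = ln m + γ + O(1/m). So
  H_{26n} − ln(n) = ln(26n) + γ − ln(n) + O(1/n)
                       = ln(26/1) + γ + O(1/n).
Hence the limit is ln(26/1) + γ.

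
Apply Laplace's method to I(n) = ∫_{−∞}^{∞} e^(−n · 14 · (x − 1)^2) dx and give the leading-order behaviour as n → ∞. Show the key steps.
I(n) = sqrt(π/(14n))

Here φ(x) = 14 · (x − 1)^2 has its unique minimum at x* = 1 with φ(x*) = 0 and φ''(x*) = 28. Laplace's method gives
  I(n) ~ e^(−n φ(x*)) · sqrt(2π / (n · φ''(x*))) = sqrt(2π / (28n)) = sqrt(π/(14n)).
This is exact: substituting u = (x − 1)·sqrt(14n) gives I(n) = (1/sqrt(14n)) ∫_{−∞}^{∞} e^(−u^2) du = sqrt(π/(14n)).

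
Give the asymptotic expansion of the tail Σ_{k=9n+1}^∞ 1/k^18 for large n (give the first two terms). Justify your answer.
Σ_{k>9n} 1/k^18 = 1/(17 · (9n)^17) − 1/(2 · (9n)^18) + O(1/(9n)^19)

Compare to the integral: ∫_{9n}^∞ x^(−18) dx = [−x^(−17)/17]_{9n}^∞ = 1/((18−1)·(9n)^17). The Euler-Maclaurin correction adds −f(9n)/2 = −1/(2·(9n)^18). Euler-Maclaurin then gives
  Σ_{k>9n} 1/k^18 = ∫_{9n}^∞ dx/x^18 − 1/(2·(9n)^18) + O(1/(9n)^19).
(Equivalently this is ζ(18) − Σ_{k≤9n} 1/k^18.)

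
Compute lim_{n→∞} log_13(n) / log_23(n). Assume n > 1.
lim = ln(23) / ln(13) = log_13(23)

Change of base: log_13(n) = ln n / ln 13 and log_23(n) = ln n / ln 23. The ratio is (ln n / ln 13) · (ln 23 / ln n) = ln 23 / ln 13, a constant independent of n. So the limit is ln 23 / ln 13 = log_13(23).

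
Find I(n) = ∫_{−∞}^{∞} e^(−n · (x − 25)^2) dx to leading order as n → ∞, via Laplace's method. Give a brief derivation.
I(n) = sqrt(π/n)

Here φ(x) = (x − 25)^2 has its unique minimum at x* = 25 with φ(x*) = 0 and φ''(x*) = 2. Laplace's method gives
  I(n) ~ e^(−n φ(x*)) · sqrt(2π / (n · φ''(x*))) = sqrt(2π / (2n)) = sqrt(π/n).
This is exact: substituting u = (x − 25)·sqrt(n) gives I(n) = (1/sqrt(n)) ∫_{−∞}^{∞} e^(−u^2) du = sqrt(π/n).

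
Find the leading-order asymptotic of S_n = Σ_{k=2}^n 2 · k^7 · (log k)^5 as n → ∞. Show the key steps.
S_n ~ n^8 · (log n)^5 / 4

By integral comparison, S_n = ∫_1^n 2 · x^7 · (log x)^5 dx + O(n^7 · (log n)^5). For the integral, the leading term of ∫_1^n x^7 (log x)^5 dx is n^8/8 · (log n)^5 (by repeated integration by parts; each step lowers the log-exponent and produces a relatively O(1/log n) correction). Hence S_n ~ n^8 · (log n)^5 / 4.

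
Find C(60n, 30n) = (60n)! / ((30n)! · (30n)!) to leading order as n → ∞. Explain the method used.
C(60n, 30n) ~ (4)^(30n) · sqrt(1/(π·30n))

Write N = 30n. Apply Stirling to each factorial:
  (2N)! ~ sqrt(2π·2N) · (2N/e)^(2N),
  N! ~ sqrt(2π N) · (N/e)^N,
  (1N)! ~ sqrt(2π·1N) · (1N/e)^(1N).
The exponential factors combine to (2N)^(2N) / (N^N · (1N)^(1N)) = 2^(2N)/1^(1N) = (2^2/1^1)^N = (4)^N.
The square-root prefactors combine to sqrt(2π·2N) / (sqrt(2π N)·sqrt(2π·1N)) = sqrt(2 / (2π·1·N)) = sqrt(1/(π·30n)).
Substituting N = 30n: C(60n, 30n) ~ (4)^(30n) · sqrt(1/(π·30n)).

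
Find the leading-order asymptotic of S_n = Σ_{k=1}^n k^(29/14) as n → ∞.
S_n ~ (14/43) · n^(43/14)

Integral comparison: Σ_{k=1}^n k^(29/14) = ∫_0^n x^(29/14) dx + O(n^(29/14)). The integral is n^(1 + 29/14) / (1 + 29/14) = n^((29+14)/14) / ((29+14)/14) = (14/43) · n^(43/14).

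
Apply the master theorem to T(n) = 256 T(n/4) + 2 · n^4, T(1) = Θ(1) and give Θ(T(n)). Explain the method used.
T(n) = Θ(n^4 log n)

log_4 256 = 4, and f(n) = 2 · n^4 = Θ(n^(log_4 256)). This is Case 2 of the master theorem: T(n) = Θ(f(n) · log n) = Θ(n^4 log n).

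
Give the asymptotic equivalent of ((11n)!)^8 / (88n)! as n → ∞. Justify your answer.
((11n)!)^8/(88n)! ~ ((2π·11n)^(7/2) / sqrt(8)) · 8^(−8·11n)  →  0

Write N = 11n. Stirling: N! ~ sqrt(2π N)(N/e)^N and (8N)! ~ sqrt(2π·8N)·(8N/e)^(8N).
  (N!)^8/(8N)! ~ (2π N)^(8/2) (N/e)^(8N) / [sqrt(2π·8N) (8N/e)^(8N)]
     = (2π N)^(8/2) / sqrt(2π·8N) · (N/(8N))^(8N)
     = (2π N)^((8−1)/2) / sqrt(8) · 8^(−8N).
Since 8^8 > 1, the factor 8^(−8N) decays exponentially, so the ratio → 0. Substituting N = 11n gives the stated form.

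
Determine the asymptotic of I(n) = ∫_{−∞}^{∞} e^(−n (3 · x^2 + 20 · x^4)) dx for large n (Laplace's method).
I(n) ~ sqrt(π/(3n))

φ(x) = 3 · x^2 + 20 · x^4 has its unique global minimum at x* = 0 (since φ'(x) = 6x + 80x^3 = 0 only at x = 0 for real x with both coefficients positive, and φ → ∞ as |x| → ∞). At x* = 0, φ(0) = 0 and φ''(0) = 6. Laplace's method then gives
  I(n) ~ sqrt(2π / (n · φ''(0))) · e^(−n φ(0)) = sqrt(2π / (6n)) = sqrt(π/(3n)).
The 20 · x^4 term contributes only at subleading order (an O(1/n) relative correction).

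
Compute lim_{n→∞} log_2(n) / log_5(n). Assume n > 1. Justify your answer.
lim = ln(5) / ln(2) = log_2(5)

Change of base: log_2(n) = ln n / ln 2 and log_5(n) = ln n / ln 5. The ratio is (ln n / ln 2) · (ln 5 / ln n) = ln 5 / ln 2, a constant independent of n. So the limit is ln 5 / ln 2 = log_2(5).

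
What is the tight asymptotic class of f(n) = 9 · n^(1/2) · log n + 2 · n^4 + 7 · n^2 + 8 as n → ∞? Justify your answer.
f(n) ∈ Θ(n^4)

Compare the terms by growth order. For large n, n^a · (log n)^b dominates n^a' · (log n)^b' iff a > a', or (a = a' and b > b'). Ranking the 4 terms shows the dominant one is 2 · n^4. Hence f(n) ∈ Θ(n^4).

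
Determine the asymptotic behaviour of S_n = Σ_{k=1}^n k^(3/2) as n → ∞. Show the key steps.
S_n ~ (2/5) · n^(5/2)

Integral comparison: Σ_{k=1}^n k^(3/2) = ∫_0^n x^(3/2) dx + O(n^(3/2)). The integral is n^(1 + 3/2) / (1 + 3/2) = n^((3+2)/2) / ((3+2)/2) = (2/5) · n^(5/2).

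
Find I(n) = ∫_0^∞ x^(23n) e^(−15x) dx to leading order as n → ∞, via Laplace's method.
I(n) ~ (sqrt(2π·23n) / 15) · (23n/(15e))^(23n)

Write the integrand as exp(23n ln x − 15x) and set f(x) = 23n ln x − 15x. Then f'(x) = 23n/x − 15 = 0 at x* = 23n/15, and f''(x*) = −23n/x*^2 = −15^2/(23n). Laplace's method (interior maximum) gives
  I(n) ~ e^(f(x*)) · sqrt(2π / |f''(x*)|)
        = exp(23n ln(23n/15) − 23n) · sqrt(2π · 23n / 15^2)
        = (23n/15)^(23n) e^(−23n) · sqrt(2π·23n) / 15
        = (sqrt(2π·23n) / 15) · (23n/(15e))^(23n).
This matches Γ(23n+1)/15^(23n+1) with Stirling applied to Γ.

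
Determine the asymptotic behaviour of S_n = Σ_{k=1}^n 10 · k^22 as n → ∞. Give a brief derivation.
S_n ~ 10 · n^23 / 23

By integral comparison (Euler-Maclaurin), Σ_{k=1}^n 10 · k^22 = 10 · ∫_0^n x^22 dx + O(n^22) = 10 · n^23/23 + O(n^22). (Equivalently, Faulhaber's formula gives the same leading term.)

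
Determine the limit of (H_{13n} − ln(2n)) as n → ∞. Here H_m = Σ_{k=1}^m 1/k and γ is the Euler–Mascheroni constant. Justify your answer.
lim = ln(13/2) + γ

By Euler-Maclaurin, H_m = ln m + γ + O(1/m). So
  H_{13n} − ln(2n) = ln(13n) + γ − ln(2n) + O(1/n)
                       = ln(13/2) + γ + O(1/n).
Hence the limit is ln(13/2) + γ.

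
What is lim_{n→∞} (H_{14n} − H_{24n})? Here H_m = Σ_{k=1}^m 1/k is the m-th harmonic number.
lim = ln(14/24) = ln(7/12)

Euler-Maclaurin gives H_m = ln m + γ + 1/(2m) + O(1/m^2). The γ and O(1/m) terms cancel in the difference:
  H_{14n} − H_{24n} = ln(14n) − ln(24n) + O(1/n) = ln(14/24) + O(1/n).
Hence the limit is ln(14/24) = ln(7/12).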